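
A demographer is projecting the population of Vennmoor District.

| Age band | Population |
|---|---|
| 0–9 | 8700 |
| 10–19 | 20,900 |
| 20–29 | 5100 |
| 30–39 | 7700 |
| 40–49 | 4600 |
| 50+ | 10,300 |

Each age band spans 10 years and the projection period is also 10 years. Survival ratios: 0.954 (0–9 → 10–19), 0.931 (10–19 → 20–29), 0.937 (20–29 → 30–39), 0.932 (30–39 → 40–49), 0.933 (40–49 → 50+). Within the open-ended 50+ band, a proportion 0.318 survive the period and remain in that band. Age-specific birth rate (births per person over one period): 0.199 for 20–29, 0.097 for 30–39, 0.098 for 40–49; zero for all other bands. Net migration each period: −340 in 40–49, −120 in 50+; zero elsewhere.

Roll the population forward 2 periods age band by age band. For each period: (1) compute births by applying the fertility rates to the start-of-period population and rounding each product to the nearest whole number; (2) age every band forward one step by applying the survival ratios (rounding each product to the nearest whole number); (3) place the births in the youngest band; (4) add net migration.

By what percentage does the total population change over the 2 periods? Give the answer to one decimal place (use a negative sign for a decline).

— Period 1 —
Births: 5100 * 0.199 = 1015 ; 7700 * 0.097 = 747 ; 4600 * 0.098 = 451 → total 2213
10–19: 8700 * 0.954 = 8300
20–29: 20900 * 0.931 = 19458
30–39: 5100 * 0.937 = 4779
40–49: 7700 * 0.932 = 7176
50+: 4600 * 0.933 + 10300 * 0.318 = 4292 + 3275 = 7567
Net migration: 40–49 − 340 → 6836; 50+ − 120 → 7447
Population now: 0–9=2213, 10–19=8300, 20–29=19458, 30–39=4779, 40–49=6836, 50+=7447
— Period 2 —
Births: 19458 * 0.199 = 3872 ; 4779 * 0.097 = 464 ; 6836 * 0.098 = 670 → total 5006
10–19: 2213 * 0.954 = 2111
20–29: 8300 * 0.931 = 7727
30–39: 19458 * 0.937 = 18232
40–49: 4779 * 0.932 = 4454
50+: 6836 * 0.933 + 7447 * 0.318 = 6378 + 2368 = 8746
Net migration: 40–49 − 340 → 4114; 50+ − 120 → 8626
Population now: 0–9=5006, 10–19=2111, 20–29=7727, 30–39=18232, 40–49=4114, 50+=8626
Total: 57300 → 45816; change = -11484; percentage change = -20.0%

-20.0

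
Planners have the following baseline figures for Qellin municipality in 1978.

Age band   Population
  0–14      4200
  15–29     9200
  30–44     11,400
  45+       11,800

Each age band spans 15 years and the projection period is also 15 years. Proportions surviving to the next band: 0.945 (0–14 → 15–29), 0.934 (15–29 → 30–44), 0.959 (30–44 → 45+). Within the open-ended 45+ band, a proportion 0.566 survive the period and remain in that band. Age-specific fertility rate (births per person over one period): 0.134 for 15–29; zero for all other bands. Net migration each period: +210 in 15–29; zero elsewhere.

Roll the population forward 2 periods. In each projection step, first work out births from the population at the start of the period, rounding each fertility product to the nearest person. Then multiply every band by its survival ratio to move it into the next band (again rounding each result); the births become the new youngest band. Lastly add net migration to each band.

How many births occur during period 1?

Numbering the groups 1..4 from youngest to oldest:
[period 1]
Births: 9200 × 0.134 = 1233
Group 2: 4200 × 0.945 = 3969
Group 3: 9200 × 0.934 = 8593
Group 4: 11400 × 0.959 + 11800 × 0.566 = 10933 + 6679 = 17612
Net migration: Group 2 + 210 → 4179
Population now: 0–14=1233, 15–29=4179, 30–44=8593, 45+=17612

1233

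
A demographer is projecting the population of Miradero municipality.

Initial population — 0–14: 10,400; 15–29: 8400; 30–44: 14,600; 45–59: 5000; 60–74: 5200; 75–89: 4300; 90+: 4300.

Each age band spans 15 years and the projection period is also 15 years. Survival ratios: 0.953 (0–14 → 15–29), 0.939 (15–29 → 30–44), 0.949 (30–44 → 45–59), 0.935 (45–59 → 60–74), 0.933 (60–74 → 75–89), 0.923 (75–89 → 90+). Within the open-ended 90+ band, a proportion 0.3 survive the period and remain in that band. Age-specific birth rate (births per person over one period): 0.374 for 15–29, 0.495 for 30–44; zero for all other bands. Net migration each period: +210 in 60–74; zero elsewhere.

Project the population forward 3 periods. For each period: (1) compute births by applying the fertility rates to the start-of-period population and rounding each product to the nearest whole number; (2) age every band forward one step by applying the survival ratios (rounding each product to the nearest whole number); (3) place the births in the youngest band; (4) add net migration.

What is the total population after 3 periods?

59181

Period 1:
Births: 8400 × 0.374 = 3142  |  14600 × 0.495 = 7227 → total 10369
15–29: 10400 × 0.953 = 9911
30–44: 8400 × 0.939 = 7888
45–59: 14600 × 0.949 = 13855
60–74: 5000 × 0.935 = 4675
75–89: 5200 × 0.933 = 4852
90+: 4300 × 0.923 + 4300 × 0.3 = 3969 + 1290 = 5259
Net migration: 60–74 + 210 → 4885
Population now: 0–14=10369, 15–29=9911, 30–44=7888, 45–59=13855, 60–74=4885, 75–89=4852, 90+=5259
Period 2:
Births: 9911 × 0.374 = 3707  |  7888 × 0.495 = 3905 → total 7612
15–29: 10369 × 0.953 = 9882
30–44: 9911 × 0.939 = 9306
45–59: 7888 × 0.949 = 7486
60–74: 13855 × 0.935 = 12954
75–89: 4885 × 0.933 = 4558
90+: 4852 × 0.923 + 5259 × 0.3 = 4478 + 1578 = 6056
Net migration: 60–74 + 210 → 13164
Population now: 0–14=7612, 15–29=9882, 30–44=9306, 45–59=7486, 60–74=13164, 75–89=4558, 90+=6056
Period 3:
Births: 9882 × 0.374 = 3696  |  9306 × 0.495 = 4606 → total 8302
15–29: 7612 × 0.953 = 7254
30–44: 9882 × 0.939 = 9279
45–59: 9306 × 0.949 = 8831
60–74: 7486 × 0.935 = 6999
75–89: 13164 × 0.933 = 12282
90+: 4558 × 0.923 + 6056 × 0.3 = 4207 + 1817 = 6024
Net migration: 60–74 + 210 → 7209
Population now: 0–14=8302, 15–29=7254, 30–44=9279, 45–59=8831, 60–74=7209, 75–89=12282, 90+=6024
Total after period 3: 8302 + 7254 + 9279 + 8831 + 7209 + 12282 + 6024 = 59181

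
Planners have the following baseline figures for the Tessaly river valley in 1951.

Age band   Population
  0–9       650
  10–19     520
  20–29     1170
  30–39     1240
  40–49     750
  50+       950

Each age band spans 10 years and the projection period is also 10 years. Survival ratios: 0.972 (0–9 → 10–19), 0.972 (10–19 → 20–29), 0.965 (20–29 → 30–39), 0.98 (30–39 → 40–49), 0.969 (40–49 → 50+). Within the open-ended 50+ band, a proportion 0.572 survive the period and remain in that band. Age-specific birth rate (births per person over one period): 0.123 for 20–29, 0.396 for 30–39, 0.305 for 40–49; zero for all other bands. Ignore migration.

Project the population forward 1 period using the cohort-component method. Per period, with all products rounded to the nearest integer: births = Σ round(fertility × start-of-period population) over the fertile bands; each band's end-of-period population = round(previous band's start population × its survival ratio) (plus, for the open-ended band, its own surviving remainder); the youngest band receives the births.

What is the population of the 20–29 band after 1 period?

505

Numbering the bands 1..6 from youngest to oldest:
— Period 1 —
Births: 1170 × 0.123 = 144  |  1240 × 0.396 = 491  |  750 × 0.305 = 229 — total 864
Band 2: 650 × 0.972 = 632
Band 3: 520 × 0.972 = 505
Band 4: 1170 × 0.965 = 1129
Band 5: 1240 × 0.98 = 1215
Band 6: 750 × 0.969 + 950 × 0.572 = 727 + 543 = 1270
Population now: 0–9=864, 10–19=632, 20–29=505, 30–39=1129, 40–49=1215, 50+=1270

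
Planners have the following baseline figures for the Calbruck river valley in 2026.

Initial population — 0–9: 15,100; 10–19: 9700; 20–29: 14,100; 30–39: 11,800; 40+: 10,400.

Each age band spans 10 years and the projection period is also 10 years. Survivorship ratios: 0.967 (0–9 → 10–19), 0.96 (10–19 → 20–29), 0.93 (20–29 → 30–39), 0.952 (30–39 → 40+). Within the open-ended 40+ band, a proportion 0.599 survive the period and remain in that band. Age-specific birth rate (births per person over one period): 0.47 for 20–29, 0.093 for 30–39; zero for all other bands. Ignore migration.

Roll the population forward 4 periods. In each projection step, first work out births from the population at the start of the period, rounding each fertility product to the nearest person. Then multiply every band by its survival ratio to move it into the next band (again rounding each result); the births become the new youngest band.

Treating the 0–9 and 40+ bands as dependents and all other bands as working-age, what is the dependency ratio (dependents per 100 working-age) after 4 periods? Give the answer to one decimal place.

158.6

(Groups numbered youngest = 1 to oldest = 5.)
Period 1:
Births: 14100 × 0.47 = 6627  |  11800 × 0.093 = 1097 → total 7724
Group 2: 15100 × 0.967 = 14602
Group 3: 9700 × 0.96 = 9312
Group 4: 14100 × 0.93 = 13113
Group 5: 11800 × 0.952 + 10400 × 0.599 = 11234 + 6230 = 17464
Giving 7724 / 14602 / 9312 / 13113 / 17464.
Period 2:
Births: 9312 × 0.47 = 4377  |  13113 × 0.093 = 1220 → total 5597
Group 2: 7724 × 0.967 = 7469
Group 3: 14602 × 0.96 = 14018
Group 4: 9312 × 0.93 = 8660
Group 5: 13113 × 0.952 + 17464 × 0.599 = 12484 + 10461 = 22945
Giving 5597 / 7469 / 14018 / 8660 / 22945.
Period 3:
Births: 14018 × 0.47 = 6588  |  8660 × 0.093 = 805 → total 7393
Group 2: 5597 × 0.967 = 5412
Group 3: 7469 × 0.96 = 7170
Group 4: 14018 × 0.93 = 13037
Group 5: 8660 × 0.952 + 22945 × 0.599 = 8244 + 13744 = 21988
Giving 7393 / 5412 / 7170 / 13037 / 21988.
Period 4:
Births: 7170 × 0.47 = 3370  |  13037 × 0.093 = 1212 → total 4582
Group 2: 7393 × 0.967 = 7149
Group 3: 5412 × 0.96 = 5196
Group 4: 7170 × 0.93 = 6668
Group 5: 13037 × 0.952 + 21988 × 0.599 = 12411 + 13171 = 25582
Giving 4582 / 7149 / 5196 / 6668 / 25582.
Dependents (band 0–9 + band 40+) = 4582 + 25582 = 30164; working-age = 19013; ratio = 30164/19013 × 100 = 158.6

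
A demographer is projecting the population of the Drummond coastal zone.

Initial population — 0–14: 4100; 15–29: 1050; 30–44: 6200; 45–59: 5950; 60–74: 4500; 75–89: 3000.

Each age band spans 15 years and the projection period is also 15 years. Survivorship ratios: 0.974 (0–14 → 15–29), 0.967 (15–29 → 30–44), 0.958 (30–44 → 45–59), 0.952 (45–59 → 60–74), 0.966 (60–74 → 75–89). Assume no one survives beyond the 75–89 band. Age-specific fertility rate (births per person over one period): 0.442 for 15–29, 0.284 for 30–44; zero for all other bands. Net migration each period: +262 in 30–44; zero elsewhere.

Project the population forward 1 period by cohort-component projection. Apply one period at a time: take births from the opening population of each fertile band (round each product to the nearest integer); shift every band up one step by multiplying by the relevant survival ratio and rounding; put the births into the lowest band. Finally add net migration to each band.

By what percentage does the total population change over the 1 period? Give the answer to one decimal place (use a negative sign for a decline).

-5.5

Period 1:
Births: 1050 * 0.442 = 464 ; 6200 * 0.284 = 1761 → total 2225
15–29: 4100 * 0.974 = 3993
30–44: 1050 * 0.967 = 1015
45–59: 6200 * 0.958 = 5940
60–74: 5950 * 0.952 = 5664
75–89: 4500 * 0.966 = 4347
Net migration: 30–44 + 262 → 1277
Giving 2225 / 3993 / 1277 / 5940 / 5664 / 4347.
Total: 24800 → 23446; change = -1354; percentage change = -5.5%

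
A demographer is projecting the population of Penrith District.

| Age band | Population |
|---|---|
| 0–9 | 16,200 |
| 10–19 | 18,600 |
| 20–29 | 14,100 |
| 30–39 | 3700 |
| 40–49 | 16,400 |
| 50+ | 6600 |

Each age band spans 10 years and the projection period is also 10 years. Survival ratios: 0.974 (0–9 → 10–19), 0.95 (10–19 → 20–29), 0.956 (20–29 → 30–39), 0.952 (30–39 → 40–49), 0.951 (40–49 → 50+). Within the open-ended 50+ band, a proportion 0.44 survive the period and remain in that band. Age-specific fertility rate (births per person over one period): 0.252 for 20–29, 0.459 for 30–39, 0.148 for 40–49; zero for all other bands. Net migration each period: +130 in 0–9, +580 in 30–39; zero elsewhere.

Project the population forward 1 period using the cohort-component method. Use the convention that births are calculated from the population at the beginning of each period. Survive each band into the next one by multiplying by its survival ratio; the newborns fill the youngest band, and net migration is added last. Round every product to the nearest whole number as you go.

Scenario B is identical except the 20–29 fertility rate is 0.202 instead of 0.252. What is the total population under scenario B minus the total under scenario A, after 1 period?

After projecting period 1:
Births: 14100 × 0.252 = 3553 ; 3700 × 0.459 = 1698 ; 16400 × 0.148 = 2427 → total 7678
10–19: 16200 × 0.974 = 15779
20–29: 18600 × 0.95 = 17670
30–39: 14100 × 0.956 = 13480
40–49: 3700 × 0.952 = 3522
50+: 16400 × 0.951 + 6600 × 0.44 = 15596 + 2904 = 18500
Net migration: 0–9 + 130 → 7808; 30–39 + 580 → 14060
→ [7808, 15779, 17670, 14060, 3522, 18500]
Scenario A total after 1 period: 77339
Scenario B projection —
After projecting period 1:
Births: 14100 × 0.202 = 2848 ; 3700 × 0.459 = 1698 ; 16400 × 0.148 = 2427 → total 6973
10–19: 16200 × 0.974 = 15779
20–29: 18600 × 0.95 = 17670
30–39: 14100 × 0.956 = 13480
40–49: 3700 × 0.952 = 3522
50+: 16400 × 0.951 + 6600 × 0.44 = 15596 + 2904 = 18500
Net migration: 0–9 + 130 → 7103; 30–39 + 580 → 14060
→ [7103, 15779, 17670, 14060, 3522, 18500]
Scenario B total after 1 period: 76634
Difference B − A = 76634 − 77339 = -705

-705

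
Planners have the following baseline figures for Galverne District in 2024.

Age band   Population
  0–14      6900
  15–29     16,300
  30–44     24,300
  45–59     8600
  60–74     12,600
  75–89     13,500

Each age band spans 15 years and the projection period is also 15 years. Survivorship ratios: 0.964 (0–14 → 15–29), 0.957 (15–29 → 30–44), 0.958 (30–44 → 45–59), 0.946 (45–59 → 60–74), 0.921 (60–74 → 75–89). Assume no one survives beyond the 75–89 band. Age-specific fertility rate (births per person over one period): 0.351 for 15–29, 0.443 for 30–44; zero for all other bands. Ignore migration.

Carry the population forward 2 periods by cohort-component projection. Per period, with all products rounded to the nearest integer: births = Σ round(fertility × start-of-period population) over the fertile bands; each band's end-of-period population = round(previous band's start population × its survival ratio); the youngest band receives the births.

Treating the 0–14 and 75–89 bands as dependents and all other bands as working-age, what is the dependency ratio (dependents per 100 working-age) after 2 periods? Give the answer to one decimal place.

— Period 1 —
Births: 16300 × 0.351 = 5721 ; 24300 × 0.443 = 10765 — total 16486
15–29: 6900 × 0.964 = 6652
30–44: 16300 × 0.957 = 15599
45–59: 24300 × 0.958 = 23279
60–74: 8600 × 0.946 = 8136
75–89: 12600 × 0.921 = 11605
→ [16486, 6652, 15599, 23279, 8136, 11605]
— Period 2 —
Births: 6652 × 0.351 = 2335 ; 15599 × 0.443 = 6910 — total 9245
15–29: 16486 × 0.964 = 15893
30–44: 6652 × 0.957 = 6366
45–59: 15599 × 0.958 = 14944
60–74: 23279 × 0.946 = 22022
75–89: 8136 × 0.921 = 7493
→ [9245, 15893, 6366, 14944, 22022, 7493]
Dependents (band 0–14 + band 75–89) = 9245 + 7493 = 16738; working-age = 59225; ratio = 16738/59225 × 100 = 28.3

28.3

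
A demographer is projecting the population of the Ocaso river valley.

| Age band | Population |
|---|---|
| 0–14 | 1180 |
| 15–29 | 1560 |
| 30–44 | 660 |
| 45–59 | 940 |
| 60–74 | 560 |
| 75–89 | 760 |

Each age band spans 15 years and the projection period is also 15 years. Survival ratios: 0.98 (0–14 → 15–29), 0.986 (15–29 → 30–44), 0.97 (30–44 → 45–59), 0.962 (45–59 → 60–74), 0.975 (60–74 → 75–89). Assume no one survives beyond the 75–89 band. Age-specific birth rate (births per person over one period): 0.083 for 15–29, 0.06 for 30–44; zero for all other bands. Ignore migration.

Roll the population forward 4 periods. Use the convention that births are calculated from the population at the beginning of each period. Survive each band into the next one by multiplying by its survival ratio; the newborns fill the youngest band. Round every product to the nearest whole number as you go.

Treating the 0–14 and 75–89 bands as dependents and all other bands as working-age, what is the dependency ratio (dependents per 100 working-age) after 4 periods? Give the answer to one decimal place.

96.0

After projecting period 1:
Births: 1560 × 0.083 = 129 ; 660 × 0.06 = 40 → 169
15–29: 1180 × 0.98 = 1156
30–44: 1560 × 0.986 = 1538
45–59: 660 × 0.97 = 640
60–74: 940 × 0.962 = 904
75–89: 560 × 0.975 = 546
End of period: [169, 1156, 1538, 640, 904, 546]
After projecting period 2:
Births: 1156 × 0.083 = 96 ; 1538 × 0.06 = 92 → 188
15–29: 169 × 0.98 = 166
30–44: 1156 × 0.986 = 1140
45–59: 1538 × 0.97 = 1492
60–74: 640 × 0.962 = 616
75–89: 904 × 0.975 = 881
End of period: [188, 166, 1140, 1492, 616, 881]
After projecting period 3:
Births: 166 × 0.083 = 14 ; 1140 × 0.06 = 68 → 82
15–29: 188 × 0.98 = 184
30–44: 166 × 0.986 = 164
45–59: 1140 × 0.97 = 1106
60–74: 1492 × 0.962 = 1435
75–89: 616 × 0.975 = 601
End of period: [82, 184, 164, 1106, 1435, 601]
After projecting period 4:
Births: 184 × 0.083 = 15 ; 164 × 0.06 = 10 → 25
15–29: 82 × 0.98 = 80
30–44: 184 × 0.986 = 181
45–59: 164 × 0.97 = 159
60–74: 1106 × 0.962 = 1064
75–89: 1435 × 0.975 = 1399
End of period: [25, 80, 181, 159, 1064, 1399]
Dependents (band 0–14 + band 75–89) = 25 + 1399 = 1424; working-age = 1484; ratio = 1424/1484 × 100 = 96.0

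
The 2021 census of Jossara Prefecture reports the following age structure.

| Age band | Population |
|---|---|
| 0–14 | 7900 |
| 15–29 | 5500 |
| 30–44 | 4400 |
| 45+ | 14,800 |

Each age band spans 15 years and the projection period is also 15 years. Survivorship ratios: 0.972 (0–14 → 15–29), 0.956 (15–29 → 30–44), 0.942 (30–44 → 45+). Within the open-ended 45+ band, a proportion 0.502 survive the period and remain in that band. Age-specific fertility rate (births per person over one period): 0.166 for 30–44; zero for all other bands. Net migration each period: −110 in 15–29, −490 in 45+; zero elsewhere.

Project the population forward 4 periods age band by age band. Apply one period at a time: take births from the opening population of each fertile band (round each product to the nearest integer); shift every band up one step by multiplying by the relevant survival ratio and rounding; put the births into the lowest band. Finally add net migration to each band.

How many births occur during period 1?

730

Let group 1 be 0–14 through group 4 = 45+.
Period 1.
Births: 4400 * 0.166 = 730
Group 2: 7900 * 0.972 = 7679
Group 3: 5500 * 0.956 = 5258
Group 4: 4400 * 0.942 + 14800 * 0.502 = 4145 + 7430 = 11575
Net migration: Group 2 − 110 → 7569; Group 4 − 490 → 11085
→ [730, 7569, 5258, 11085]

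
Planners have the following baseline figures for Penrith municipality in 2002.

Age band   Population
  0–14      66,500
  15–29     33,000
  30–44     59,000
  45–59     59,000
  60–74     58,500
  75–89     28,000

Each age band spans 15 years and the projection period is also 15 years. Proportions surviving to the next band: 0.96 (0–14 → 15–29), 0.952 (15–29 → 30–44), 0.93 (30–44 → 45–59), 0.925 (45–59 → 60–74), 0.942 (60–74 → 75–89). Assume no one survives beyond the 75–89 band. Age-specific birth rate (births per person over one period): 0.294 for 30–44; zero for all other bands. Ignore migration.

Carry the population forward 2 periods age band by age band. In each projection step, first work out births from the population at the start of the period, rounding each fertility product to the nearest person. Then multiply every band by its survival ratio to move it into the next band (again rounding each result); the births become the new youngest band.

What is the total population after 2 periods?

After projecting period 1:
Births: 59000 × 0.294 = 17346
15–29: 66500 × 0.96 = 63840
30–44: 33000 × 0.952 = 31416
45–59: 59000 × 0.93 = 54870
60–74: 59000 × 0.925 = 54575
75–89: 58500 × 0.942 = 55107
→ [17346, 63840, 31416, 54870, 54575, 55107]
After projecting period 2:
Births: 31416 × 0.294 = 9236
15–29: 17346 × 0.96 = 16652
30–44: 63840 × 0.952 = 60776
45–59: 31416 × 0.93 = 29217
60–74: 54870 × 0.925 = 50755
75–89: 54575 × 0.942 = 51410
→ [9236, 16652, 60776, 29217, 50755, 51410]
Total after period 2: 9236 + 16652 + 60776 + 29217 + 50755 + 51410 = 218046

218046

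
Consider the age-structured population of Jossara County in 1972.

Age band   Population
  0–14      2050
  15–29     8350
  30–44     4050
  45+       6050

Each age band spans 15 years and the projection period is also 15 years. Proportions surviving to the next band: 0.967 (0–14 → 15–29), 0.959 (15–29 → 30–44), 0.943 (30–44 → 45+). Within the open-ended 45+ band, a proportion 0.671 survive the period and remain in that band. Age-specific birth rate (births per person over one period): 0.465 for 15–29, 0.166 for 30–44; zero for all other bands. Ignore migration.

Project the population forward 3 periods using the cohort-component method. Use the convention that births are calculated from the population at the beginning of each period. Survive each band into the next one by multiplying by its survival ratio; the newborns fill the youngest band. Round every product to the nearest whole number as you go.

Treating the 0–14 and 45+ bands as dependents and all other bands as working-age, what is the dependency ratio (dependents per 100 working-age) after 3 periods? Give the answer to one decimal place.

Call the groups 1 to 4, youngest first.
Period 1:
Births: 8350 * 0.465 = 3883, 4050 * 0.166 = 672 → total 4555
Group 2: 2050 * 0.967 = 1982
Group 3: 8350 * 0.959 = 8008
Group 4: 4050 * 0.943 + 6050 * 0.671 = 3819 + 4060 = 7879
→ [4555, 1982, 8008, 7879]
Period 2:
Births: 1982 * 0.465 = 922, 8008 * 0.166 = 1329 → total 2251
Group 2: 4555 * 0.967 = 4405
Group 3: 1982 * 0.959 = 1901
Group 4: 8008 * 0.943 + 7879 * 0.671 = 7552 + 5287 = 12839
→ [2251, 4405, 1901, 12839]
Period 3:
Births: 4405 * 0.465 = 2048, 1901 * 0.166 = 316 → total 2364
Group 2: 2251 * 0.967 = 2177
Group 3: 4405 * 0.959 = 4224
Group 4: 1901 * 0.943 + 12839 * 0.671 = 1793 + 8615 = 10408
→ [2364, 2177, 4224, 10408]
Dependents (band 0–14 + band 45+) = 2364 + 10408 = 12772; working-age = 6401; ratio = 12772/6401 × 100 = 199.5

199.5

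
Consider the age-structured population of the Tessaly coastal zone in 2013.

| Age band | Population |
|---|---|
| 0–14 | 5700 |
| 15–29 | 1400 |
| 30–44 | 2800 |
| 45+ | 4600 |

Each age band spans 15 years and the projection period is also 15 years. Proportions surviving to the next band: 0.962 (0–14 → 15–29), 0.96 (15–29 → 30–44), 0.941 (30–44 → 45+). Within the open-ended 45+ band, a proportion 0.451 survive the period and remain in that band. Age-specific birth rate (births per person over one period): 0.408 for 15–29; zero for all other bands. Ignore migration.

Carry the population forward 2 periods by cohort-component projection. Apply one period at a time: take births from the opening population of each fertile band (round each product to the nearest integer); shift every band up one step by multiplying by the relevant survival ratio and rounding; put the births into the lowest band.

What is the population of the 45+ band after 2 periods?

3389

Let band 1 be 0–14 through band 4 = 45+.
— Period 1 —
Births: 1400 * 0.408 = 571
Band 2: 5700 * 0.962 = 5483
Band 3: 1400 * 0.96 = 1344
Band 4: 2800 * 0.941 + 4600 * 0.451 = 2635 + 2075 = 4710
Population now: 0–14=571, 15–29=5483, 30–44=1344, 45+=4710
— Period 2 —
Births: 5483 * 0.408 = 2237
Band 2: 571 * 0.962 = 549
Band 3: 5483 * 0.96 = 5264
Band 4: 1344 * 0.941 + 4710 * 0.451 = 1265 + 2124 = 3389
Population now: 0–14=2237, 15–29=549, 30–44=5264, 45+=3389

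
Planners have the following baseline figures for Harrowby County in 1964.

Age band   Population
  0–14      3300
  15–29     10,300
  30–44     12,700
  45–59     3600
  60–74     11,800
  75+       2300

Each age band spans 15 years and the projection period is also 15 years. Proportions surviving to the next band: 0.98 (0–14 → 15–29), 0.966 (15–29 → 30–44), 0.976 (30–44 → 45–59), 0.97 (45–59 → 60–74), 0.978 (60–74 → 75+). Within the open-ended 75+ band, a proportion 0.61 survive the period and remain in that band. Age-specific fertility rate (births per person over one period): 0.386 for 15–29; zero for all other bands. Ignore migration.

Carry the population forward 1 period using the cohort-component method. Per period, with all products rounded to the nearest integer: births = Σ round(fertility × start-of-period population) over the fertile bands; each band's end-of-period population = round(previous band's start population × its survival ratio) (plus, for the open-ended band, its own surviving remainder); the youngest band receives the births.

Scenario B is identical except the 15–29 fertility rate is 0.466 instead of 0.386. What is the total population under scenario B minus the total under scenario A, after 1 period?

824

Period 1.
Births: 10300 * 0.386 = 3976
15–29: 3300 * 0.98 = 3234
30–44: 10300 * 0.966 = 9950
45–59: 12700 * 0.976 = 12395
60–74: 3600 * 0.97 = 3492
75+: 11800 * 0.978 + 2300 * 0.61 = 11540 + 1403 = 12943
Giving 3976 / 3234 / 9950 / 12395 / 3492 / 12943.
Scenario A total after 1 period: 45990
Scenario B projection —
Period 1.
Births: 10300 * 0.466 = 4800
15–29: 3300 * 0.98 = 3234
30–44: 10300 * 0.966 = 9950
45–59: 12700 * 0.976 = 12395
60–74: 3600 * 0.97 = 3492
75+: 11800 * 0.978 + 2300 * 0.61 = 11540 + 1403 = 12943
Giving 4800 / 3234 / 9950 / 12395 / 3492 / 12943.
Scenario B total after 1 period: 46814
Difference B − A = 46814 − 45990 = 824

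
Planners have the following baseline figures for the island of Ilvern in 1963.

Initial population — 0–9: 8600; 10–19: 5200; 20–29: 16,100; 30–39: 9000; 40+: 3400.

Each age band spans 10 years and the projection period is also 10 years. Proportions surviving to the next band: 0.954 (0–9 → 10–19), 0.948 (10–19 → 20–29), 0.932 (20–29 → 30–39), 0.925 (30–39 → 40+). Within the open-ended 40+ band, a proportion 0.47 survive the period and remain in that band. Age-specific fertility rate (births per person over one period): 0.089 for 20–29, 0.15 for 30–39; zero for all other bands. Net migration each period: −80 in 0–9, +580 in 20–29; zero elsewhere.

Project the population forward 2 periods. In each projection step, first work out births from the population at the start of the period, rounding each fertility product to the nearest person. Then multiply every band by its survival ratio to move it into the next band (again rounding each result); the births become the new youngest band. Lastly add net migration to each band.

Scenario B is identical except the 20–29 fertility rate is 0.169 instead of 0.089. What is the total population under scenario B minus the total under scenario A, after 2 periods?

1669

Let band 1 be 0–9 through band 5 = 40+.
Period 1.
Births: 16100 × 0.089 = 1433, 9000 × 0.15 = 1350 — total 2783
Band 2: 8600 × 0.954 = 8204
Band 3: 5200 × 0.948 = 4930
Band 4: 16100 × 0.932 = 15005
Band 5: 9000 × 0.925 + 3400 × 0.47 = 8325 + 1598 = 9923
Net migration: Band 1 − 80 → 2703; Band 3 + 580 → 5510
End of period: [2703, 8204, 5510, 15005, 9923]
Period 2.
Births: 5510 × 0.089 = 490, 15005 × 0.15 = 2251 — total 2741
Band 2: 2703 × 0.954 = 2579
Band 3: 8204 × 0.948 = 7777
Band 4: 5510 × 0.932 = 5135
Band 5: 15005 × 0.925 + 9923 × 0.47 = 13880 + 4664 = 18544
Net migration: Band 1 − 80 → 2661; Band 3 + 580 → 8357
End of period: [2661, 2579, 8357, 5135, 18544]
Scenario A total after 2 periods: 37276
Scenario B projection —
Period 1.
Births: 16100 × 0.169 = 2721, 9000 × 0.15 = 1350 — total 4071
Band 2: 8600 × 0.954 = 8204
Band 3: 5200 × 0.948 = 4930
Band 4: 16100 × 0.932 = 15005
Band 5: 9000 × 0.925 + 3400 × 0.47 = 8325 + 1598 = 9923
Net migration: Band 1 − 80 → 3991; Band 3 + 580 → 5510
End of period: [3991, 8204, 5510, 15005, 9923]
Period 2.
Births: 5510 × 0.169 = 931, 15005 × 0.15 = 2251 — total 3182
Band 2: 3991 × 0.954 = 3807
Band 3: 8204 × 0.948 = 7777
Band 4: 5510 × 0.932 = 5135
Band 5: 15005 × 0.925 + 9923 × 0.47 = 13880 + 4664 = 18544
Net migration: Band 1 − 80 → 3102; Band 3 + 580 → 8357
End of period: [3102, 3807, 8357, 5135, 18544]
Scenario B total after 2 periods: 38945
Difference B − A = 38945 − 37276 = 1669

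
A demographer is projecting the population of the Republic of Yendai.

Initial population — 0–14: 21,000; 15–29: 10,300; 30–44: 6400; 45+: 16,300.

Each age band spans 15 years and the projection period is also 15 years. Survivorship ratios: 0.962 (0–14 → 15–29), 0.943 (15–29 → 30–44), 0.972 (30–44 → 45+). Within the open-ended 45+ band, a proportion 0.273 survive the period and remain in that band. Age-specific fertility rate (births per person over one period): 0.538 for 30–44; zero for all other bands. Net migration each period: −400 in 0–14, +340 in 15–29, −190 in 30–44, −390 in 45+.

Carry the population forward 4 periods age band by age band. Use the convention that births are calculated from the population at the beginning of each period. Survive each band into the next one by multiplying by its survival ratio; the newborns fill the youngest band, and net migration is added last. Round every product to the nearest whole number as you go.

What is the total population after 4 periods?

23726

Period 1:
Births: 6400 × 0.538 = 3443
15–29: 21000 × 0.962 = 20202
30–44: 10300 × 0.943 = 9713
45+: 6400 × 0.972 + 16300 × 0.273 = 6221 + 4450 = 10671
Net migration: 0–14 − 400 → 3043; 15–29 + 340 → 20542; 30–44 − 190 → 9523; 45+ − 390 → 10281
End of period: [3043, 20542, 9523, 10281]
Period 2:
Births: 9523 × 0.538 = 5123
15–29: 3043 × 0.962 = 2927
30–44: 20542 × 0.943 = 19371
45+: 9523 × 0.972 + 10281 × 0.273 = 9256 + 2807 = 12063
Net migration: 0–14 − 400 → 4723; 15–29 + 340 → 3267; 30–44 − 190 → 19181; 45+ − 390 → 11673
End of period: [4723, 3267, 19181, 11673]
Period 3:
Births: 19181 × 0.538 = 10319
15–29: 4723 × 0.962 = 4544
30–44: 3267 × 0.943 = 3081
45+: 19181 × 0.972 + 11673 × 0.273 = 18644 + 3187 = 21831
Net migration: 0–14 − 400 → 9919; 15–29 + 340 → 4884; 30–44 − 190 → 2891; 45+ − 390 → 21441
End of period: [9919, 4884, 2891, 21441]
Period 4:
Births: 2891 × 0.538 = 1555
15–29: 9919 × 0.962 = 9542
30–44: 4884 × 0.943 = 4606
45+: 2891 × 0.972 + 21441 × 0.273 = 2810 + 5853 = 8663
Net migration: 0–14 − 400 → 1155; 15–29 + 340 → 9882; 30–44 − 190 → 4416; 45+ − 390 → 8273
End of period: [1155, 9882, 4416, 8273]
Total after period 4: 1155 + 9882 + 4416 + 8273 = 23726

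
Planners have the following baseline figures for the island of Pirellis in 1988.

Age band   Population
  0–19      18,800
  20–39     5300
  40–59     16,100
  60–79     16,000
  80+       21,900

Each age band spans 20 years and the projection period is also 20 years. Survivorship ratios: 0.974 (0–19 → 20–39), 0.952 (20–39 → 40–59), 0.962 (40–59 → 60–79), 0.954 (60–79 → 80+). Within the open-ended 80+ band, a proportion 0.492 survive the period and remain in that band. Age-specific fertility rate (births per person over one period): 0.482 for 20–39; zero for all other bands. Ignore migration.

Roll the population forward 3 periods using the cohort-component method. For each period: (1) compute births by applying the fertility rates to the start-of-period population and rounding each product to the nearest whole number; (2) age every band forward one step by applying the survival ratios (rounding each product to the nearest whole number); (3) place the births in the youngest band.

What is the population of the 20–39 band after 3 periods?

8597

— Period 1 —
Births: 5300 × 0.482 = 2555
20–39: 18800 × 0.974 = 18311
40–59: 5300 × 0.952 = 5046
60–79: 16100 × 0.962 = 15488
80+: 16000 × 0.954 + 21900 × 0.492 = 15264 + 10775 = 26039
End of period: [2555, 18311, 5046, 15488, 26039]
— Period 2 —
Births: 18311 × 0.482 = 8826
20–39: 2555 × 0.974 = 2489
40–59: 18311 × 0.952 = 17432
60–79: 5046 × 0.962 = 4854
80+: 15488 × 0.954 + 26039 × 0.492 = 14776 + 12811 = 27587
End of period: [8826, 2489, 17432, 4854, 27587]
— Period 3 —
Births: 2489 × 0.482 = 1200
20–39: 8826 × 0.974 = 8597
40–59: 2489 × 0.952 = 2370
60–79: 17432 × 0.962 = 16770
80+: 4854 × 0.954 + 27587 × 0.492 = 4631 + 13573 = 18204
End of period: [1200, 8597, 2370, 16770, 18204]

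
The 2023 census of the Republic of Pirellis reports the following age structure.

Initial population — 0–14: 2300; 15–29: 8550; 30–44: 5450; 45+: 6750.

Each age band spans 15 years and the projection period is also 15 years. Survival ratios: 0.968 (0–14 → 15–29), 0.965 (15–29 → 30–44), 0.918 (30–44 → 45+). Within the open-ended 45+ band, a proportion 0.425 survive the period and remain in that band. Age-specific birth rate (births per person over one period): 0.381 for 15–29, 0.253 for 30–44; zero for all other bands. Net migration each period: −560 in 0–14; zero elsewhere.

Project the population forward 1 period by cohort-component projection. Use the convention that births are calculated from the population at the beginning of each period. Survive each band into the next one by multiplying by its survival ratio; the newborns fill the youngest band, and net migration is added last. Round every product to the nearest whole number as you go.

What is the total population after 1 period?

— Period 1 —
Births: 8550 * 0.381 = 3258  |  5450 * 0.253 = 1379 ⇒ total 4637
15–29: 2300 * 0.968 = 2226
30–44: 8550 * 0.965 = 8251
45+: 5450 * 0.918 + 6750 * 0.425 = 5003 + 2869 = 7872
Net migration: 0–14 − 560 → 4077
→ [4077, 2226, 8251, 7872]
Total after period 1: 4077 + 2226 + 8251 + 7872 = 22426

22426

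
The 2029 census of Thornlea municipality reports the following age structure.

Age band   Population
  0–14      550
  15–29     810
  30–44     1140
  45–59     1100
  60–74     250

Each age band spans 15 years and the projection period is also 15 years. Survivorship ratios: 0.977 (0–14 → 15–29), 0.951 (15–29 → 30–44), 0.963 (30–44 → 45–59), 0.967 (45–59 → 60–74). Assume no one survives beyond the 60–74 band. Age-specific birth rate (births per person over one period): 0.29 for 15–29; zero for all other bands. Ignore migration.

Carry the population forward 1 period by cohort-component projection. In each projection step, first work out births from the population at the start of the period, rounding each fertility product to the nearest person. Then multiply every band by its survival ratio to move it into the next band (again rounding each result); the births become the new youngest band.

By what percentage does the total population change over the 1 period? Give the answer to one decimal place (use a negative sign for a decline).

-3.8

— Period 1 —
Births: 810 * 0.29 = 235
15–29: 550 * 0.977 = 537
30–44: 810 * 0.951 = 770
45–59: 1140 * 0.963 = 1098
60–74: 1100 * 0.967 = 1064
→ [235, 537, 770, 1098, 1064]
Total: 3850 → 3704; change = -146; percentage change = -3.8%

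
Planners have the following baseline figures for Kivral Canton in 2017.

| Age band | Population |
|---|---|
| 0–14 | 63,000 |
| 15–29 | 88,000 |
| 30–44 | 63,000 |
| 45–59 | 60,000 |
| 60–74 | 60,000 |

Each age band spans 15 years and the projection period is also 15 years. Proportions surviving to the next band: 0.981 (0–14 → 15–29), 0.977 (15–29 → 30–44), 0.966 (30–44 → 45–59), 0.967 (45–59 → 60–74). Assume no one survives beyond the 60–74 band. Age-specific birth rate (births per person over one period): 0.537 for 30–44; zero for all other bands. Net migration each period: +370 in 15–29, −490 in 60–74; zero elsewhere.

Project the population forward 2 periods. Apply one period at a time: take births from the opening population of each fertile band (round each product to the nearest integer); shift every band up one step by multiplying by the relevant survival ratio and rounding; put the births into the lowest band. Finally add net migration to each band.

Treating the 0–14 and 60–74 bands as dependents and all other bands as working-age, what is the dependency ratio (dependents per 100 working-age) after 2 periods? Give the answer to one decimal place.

58.9

— Period 1 —
Births: 63000 × 0.537 = 33831
15–29: 63000 × 0.981 = 61803
30–44: 88000 × 0.977 = 85976
45–59: 63000 × 0.966 = 60858
60–74: 60000 × 0.967 = 58020
Net migration: 15–29 + 370 → 62173; 60–74 − 490 → 57530
Giving 33831 / 62173 / 85976 / 60858 / 57530.
— Period 2 —
Births: 85976 × 0.537 = 46169
15–29: 33831 × 0.981 = 33188
30–44: 62173 × 0.977 = 60743
45–59: 85976 × 0.966 = 83053
60–74: 60858 × 0.967 = 58850
Net migration: 15–29 + 370 → 33558; 60–74 − 490 → 58360
Giving 46169 / 33558 / 60743 / 83053 / 58360.
Dependents (band 0–14 + band 60–74) = 46169 + 58360 = 104529; working-age = 177354; ratio = 104529/177354 × 100 = 58.9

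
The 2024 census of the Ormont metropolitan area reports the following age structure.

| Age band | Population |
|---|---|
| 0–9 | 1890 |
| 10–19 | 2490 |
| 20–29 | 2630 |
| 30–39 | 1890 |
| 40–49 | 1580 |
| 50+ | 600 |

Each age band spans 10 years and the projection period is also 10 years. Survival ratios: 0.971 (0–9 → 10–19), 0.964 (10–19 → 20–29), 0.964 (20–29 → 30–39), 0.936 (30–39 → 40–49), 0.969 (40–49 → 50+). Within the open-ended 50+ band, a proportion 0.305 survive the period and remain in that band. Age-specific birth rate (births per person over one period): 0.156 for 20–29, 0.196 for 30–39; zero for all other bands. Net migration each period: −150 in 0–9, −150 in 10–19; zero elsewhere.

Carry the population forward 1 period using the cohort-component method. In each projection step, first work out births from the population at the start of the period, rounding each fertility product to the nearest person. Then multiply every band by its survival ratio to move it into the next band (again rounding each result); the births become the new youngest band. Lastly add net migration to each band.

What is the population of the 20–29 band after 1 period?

[period 1]
Births: 2630 × 0.156 = 410  |  1890 × 0.196 = 370 → 780
10–19: 1890 × 0.971 = 1835
20–29: 2490 × 0.964 = 2400
30–39: 2630 × 0.964 = 2535
40–49: 1890 × 0.936 = 1769
50+: 1580 × 0.969 + 600 × 0.305 = 1531 + 183 = 1714
Net migration: 0–9 − 150 → 630; 10–19 − 150 → 1685
End of period: [630, 1685, 2400, 2535, 1769, 1714]

2400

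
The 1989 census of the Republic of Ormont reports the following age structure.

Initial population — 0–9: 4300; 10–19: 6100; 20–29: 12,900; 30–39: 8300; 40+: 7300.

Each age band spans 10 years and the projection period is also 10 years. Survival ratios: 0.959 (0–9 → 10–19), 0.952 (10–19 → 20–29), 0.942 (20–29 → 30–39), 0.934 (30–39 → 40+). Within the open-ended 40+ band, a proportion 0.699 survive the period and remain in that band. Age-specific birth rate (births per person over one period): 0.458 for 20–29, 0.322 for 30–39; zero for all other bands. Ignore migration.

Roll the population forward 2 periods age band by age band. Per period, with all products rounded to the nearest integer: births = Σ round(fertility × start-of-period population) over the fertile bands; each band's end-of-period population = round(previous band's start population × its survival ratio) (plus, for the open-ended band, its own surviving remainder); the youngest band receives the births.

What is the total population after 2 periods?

— Period 1 —
Births: 12900 * 0.458 = 5908, 8300 * 0.322 = 2673 — total 8581
10–19: 4300 * 0.959 = 4124
20–29: 6100 * 0.952 = 5807
30–39: 12900 * 0.942 = 12152
40+: 8300 * 0.934 + 7300 * 0.699 = 7752 + 5103 = 12855
Population now: 0–9=8581, 10–19=4124, 20–29=5807, 30–39=12152, 40+=12855
— Period 2 —
Births: 5807 * 0.458 = 2660, 12152 * 0.322 = 3913 — total 6573
10–19: 8581 * 0.959 = 8229
20–29: 4124 * 0.952 = 3926
30–39: 5807 * 0.942 = 5470
40+: 12152 * 0.934 + 12855 * 0.699 = 11350 + 8986 = 20336
Population now: 0–9=6573, 10–19=8229, 20–29=3926, 30–39=5470, 40+=20336
Total after period 2: 6573 + 8229 + 3926 + 5470 + 20336 = 44534

44534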